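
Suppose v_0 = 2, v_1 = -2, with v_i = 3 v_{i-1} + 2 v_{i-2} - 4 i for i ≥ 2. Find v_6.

v_2 = 3·(-2) + 2·2 - 8 = -10
v_3 = 3·(-10) + 2·(-2) - 12 = -46
v_4 = 3·(-46) + 2·(-10) - 16 = -174
v_5 = 3·(-174) + 2·(-46) - 20 = -634
v_6 = 3·(-634) + 2·(-174) - 24 = -2274

-2274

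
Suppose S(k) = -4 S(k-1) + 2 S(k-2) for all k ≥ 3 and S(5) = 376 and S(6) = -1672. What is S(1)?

Rearranging, S(k-2) = (S(k) + 4 S(k-1)) / 2.
S(4) = (-1672 + 4·376) / 2 = -168/2 = -84
S(3) = (376 + 4·(-84)) / 2 = 40/2 = 20
S(2) = (-84 + 4·20) / 2 = -4/2 = -2
S(1) = (20 + 4·(-2)) / 2 = 12/2 = 6

6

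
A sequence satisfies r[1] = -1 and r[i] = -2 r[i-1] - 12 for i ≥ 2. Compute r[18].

-393220

The fixed point is -12/(1 + 2) = -4, so r[i] + 4 = -2(r[i-1] + 4).
Hence r[i] = 3·(-2)^{i-1} - 4.
r[18] = 3·(-2)^{17} - 4 = 3·-131072 - 4 = -393220.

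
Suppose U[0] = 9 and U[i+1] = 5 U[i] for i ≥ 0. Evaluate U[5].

28125

U[1] = 5(9) = 45
U[2] = 5(45) = 225
U[3] = 5(225) = 1125
U[4] = 5(1125) = 5625
U[5] = 5(5625) = 28125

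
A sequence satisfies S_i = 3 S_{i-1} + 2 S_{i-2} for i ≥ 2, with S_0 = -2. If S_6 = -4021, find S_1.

-7

Let S_1 = w.
S_2 = -4 + 3w
S_3 = -12 + 11w
S_4 = -44 + 39w
S_5 = -156 + 139w
S_6 = -556 + 495w
So -556 + 495w = -4021, giving w = -7.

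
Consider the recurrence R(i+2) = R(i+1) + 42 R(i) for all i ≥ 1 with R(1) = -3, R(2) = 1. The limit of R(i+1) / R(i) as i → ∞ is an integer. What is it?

7

The characteristic equation is r^2 - r - 42 = 0, which factors as (r - 7)(r + 6) = 0.
So the roots are 7 and -6. Since |7| > |-6| and the coefficient of 7^i is non-zero, the ratio tends to 7.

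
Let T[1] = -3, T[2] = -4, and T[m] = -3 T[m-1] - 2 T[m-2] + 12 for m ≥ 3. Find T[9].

2802

T[3] = -3(-4) - 2(-3) + 12 = 30
T[4] = -3(30) - 2(-4) + 12 = -70
T[5] = -3(-70) - 2(30) + 12 = 162
T[6] = -3(162) - 2(-70) + 12 = -334
T[7] = -3(-334) - 2(162) + 12 = 690
T[8] = -3(690) - 2(-334) + 12 = -1390
T[9] = -3(-1390) - 2(690) + 12 = 2802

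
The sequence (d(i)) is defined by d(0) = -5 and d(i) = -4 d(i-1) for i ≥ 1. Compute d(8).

-327680

d(1) = -4(-5) = 20
d(2) = -4(20) = -80
d(3) = -4(-80) = 320
d(4) = -4(320) = -1280
d(5) = -4(-1280) = 5120
d(6) = -4(5120) = -20480
d(7) = -4(-20480) = 81920
d(8) = -4(81920) = -327680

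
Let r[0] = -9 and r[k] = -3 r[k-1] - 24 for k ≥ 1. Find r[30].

-617673396283953

The fixed point is -24/(1 + 3) = -6, so r[k] + 6 = -3(r[k-1] + 6).
Hence r[k] = -3·(-3)^k - 6.
r[30] = -3·(-3)^{30} - 6 = -3·205891132094649 - 6 = -617673396283953.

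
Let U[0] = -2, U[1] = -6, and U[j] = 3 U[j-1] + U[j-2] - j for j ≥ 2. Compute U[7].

U[2] = 3*(-6) + (-2) - 2 = -22
U[3] = 3*(-22) + (-6) - 3 = -75
U[4] = 3*(-75) + (-22) - 4 = -251
U[5] = 3*(-251) + (-75) - 5 = -833
U[6] = 3*(-833) + (-251) - 6 = -2756
U[7] = 3*(-2756) + (-833) - 7 = -9108

-9108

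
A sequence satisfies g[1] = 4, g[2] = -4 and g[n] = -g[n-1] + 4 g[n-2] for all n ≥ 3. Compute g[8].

-1764

g[3] = -(-4) + 4*4 = 20
g[4] = -20 + 4*(-4) = -36
g[5] = -(-36) + 4*20 = 116
g[6] = -116 + 4*(-36) = -260
g[7] = -(-260) + 4*116 = 724
g[8] = -724 + 4*(-260) = -1764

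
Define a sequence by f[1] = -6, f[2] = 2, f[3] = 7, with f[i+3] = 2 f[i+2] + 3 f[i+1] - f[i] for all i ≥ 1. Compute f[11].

44242

f[4] = 2·7 + 3·2 - (-6) = 26
f[5] = 2·26 + 3·7 - 2 = 71
f[6] = 2·71 + 3·26 - 7 = 213
f[7] = 2·213 + 3·71 - 26 = 613
f[8] = 2·613 + 3·213 - 71 = 1794
f[9] = 2·1794 + 3·613 - 213 = 5214
f[10] = 2·5214 + 3·1794 - 613 = 15197
f[11] = 2·15197 + 3·5214 - 1794 = 44242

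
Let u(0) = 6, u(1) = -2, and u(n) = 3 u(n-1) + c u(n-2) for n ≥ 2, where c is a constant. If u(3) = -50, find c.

-2

u(2) = -6 + 6c
u(3) = -18 + 16c
So -18 + 16c = -50, giving c = -2.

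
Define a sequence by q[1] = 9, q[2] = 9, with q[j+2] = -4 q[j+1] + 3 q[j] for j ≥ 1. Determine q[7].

-6057

q[3] = -4*9 + 3*9 = -9
q[4] = -4*(-9) + 3*9 = 63
q[5] = -4*63 + 3*(-9) = -279
q[6] = -4*(-279) + 3*63 = 1305
q[7] = -4*1305 + 3*(-279) = -6057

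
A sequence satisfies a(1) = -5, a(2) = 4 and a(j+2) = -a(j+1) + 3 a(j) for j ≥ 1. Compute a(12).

28117

a(3) = -4 + 3(-5) = -19
a(4) = -(-19) + 3(4) = 31
a(5) = -31 + 3(-19) = -88
a(6) = -(-88) + 3(31) = 181
a(7) = -181 + 3(-88) = -445
a(8) = -(-445) + 3(181) = 988
a(9) = -988 + 3(-445) = -2323
a(10) = -(-2323) + 3(988) = 5287
a(11) = -5287 + 3(-2323) = -12256
a(12) = -(-12256) + 3(5287) = 28117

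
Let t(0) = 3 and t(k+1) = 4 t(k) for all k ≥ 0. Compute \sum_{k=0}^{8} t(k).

t(1) = 4(3) = 12
t(2) = 4(12) = 48
t(3) = 4(48) = 192
t(4) = 4(192) = 768
t(5) = 4(768) = 3072
t(6) = 4(3072) = 12288
t(7) = 4(12288) = 49152
t(8) = 4(49152) = 196608
Sum = 3 + 12 + 48 + 192 + 768 + 3072 + 12288 + 49152 + 196608 = 262143

262143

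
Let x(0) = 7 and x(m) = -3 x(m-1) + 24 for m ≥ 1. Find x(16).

43046727

The fixed point is 24/(1 + 3) = 6, so x(m) - 6 = -3(x(m-1) - 6).
Hence x(m) = 1·(-3)^m + 6.
x(16) = 1·(-3)^{16} + 6 = 1·43046721 + 6 = 43046727.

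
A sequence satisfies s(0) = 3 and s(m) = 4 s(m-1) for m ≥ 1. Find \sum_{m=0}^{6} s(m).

16383

s(1) = 4(3) = 12
s(2) = 4(12) = 48
s(3) = 4(48) = 192
s(4) = 4(192) = 768
s(5) = 4(768) = 3072
s(6) = 4(3072) = 12288
Sum = 3 + 12 + 48 + 192 + 768 + 3072 + 12288 = 16383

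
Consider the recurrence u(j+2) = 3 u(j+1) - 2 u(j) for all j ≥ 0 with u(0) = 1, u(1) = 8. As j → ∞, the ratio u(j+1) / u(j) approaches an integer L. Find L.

2

The characteristic equation is r^2 - 3r + 2 = 0, which factors as (r - 2)(r - 1) = 0.
So the roots are 2 and 1. Since |2| > |1| and the coefficient of 2^j is non-zero, the ratio tends to 2.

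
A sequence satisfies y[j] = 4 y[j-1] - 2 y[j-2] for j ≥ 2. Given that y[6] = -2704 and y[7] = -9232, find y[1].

Rearranging, y[j-2] = (y[j] - 4 y[j-1]) / -2.
y[5] = (-9232 - 4(-2704)) / -2 = 1584/-2 = -792
y[4] = (-2704 - 4(-792)) / -2 = 464/-2 = -232
y[3] = (-792 - 4(-232)) / -2 = 136/-2 = -68
y[2] = (-232 - 4(-68)) / -2 = 40/-2 = -20
y[1] = (-68 - 4(-20)) / -2 = 12/-2 = -6

-6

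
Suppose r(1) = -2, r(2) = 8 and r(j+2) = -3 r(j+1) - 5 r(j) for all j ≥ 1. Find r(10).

r(3) = -3(8) - 5(-2) = -14
r(4) = -3(-14) - 5(8) = 2
r(5) = -3(2) - 5(-14) = 64
r(6) = -3(64) - 5(2) = -202
r(7) = -3(-202) - 5(64) = 286
r(8) = -3(286) - 5(-202) = 152
r(9) = -3(152) - 5(286) = -1886
r(10) = -3(-1886) - 5(152) = 4898

4898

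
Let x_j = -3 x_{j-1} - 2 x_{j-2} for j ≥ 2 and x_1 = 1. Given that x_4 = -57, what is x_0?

Let x_0 = y.
x_2 = -3 - 2y
x_3 = 7 + 6y
x_4 = -15 - 14y
So -15 - 14y = -57, giving y = 3.

3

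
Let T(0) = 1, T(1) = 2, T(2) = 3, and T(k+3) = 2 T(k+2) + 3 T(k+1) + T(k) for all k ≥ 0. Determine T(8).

T(3) = 2(3) + 3(2) + 1 = 13
T(4) = 2(13) + 3(3) + 2 = 37
T(5) = 2(37) + 3(13) + 3 = 116
T(6) = 2(116) + 3(37) + 13 = 356
T(7) = 2(356) + 3(116) + 37 = 1097
T(8) = 2(1097) + 3(356) + 116 = 3378

3378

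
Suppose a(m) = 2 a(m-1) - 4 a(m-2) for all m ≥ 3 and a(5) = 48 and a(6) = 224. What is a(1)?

Rearranging, a(m-2) = (a(m) - 2 a(m-1)) / -4.
a(4) = (224 - 2(48)) / -4 = 128/-4 = -32
a(3) = (48 - 2(-32)) / -4 = 112/-4 = -28
a(2) = (-32 - 2(-28)) / -4 = 24/-4 = -6
a(1) = (-28 - 2(-6)) / -4 = -16/-4 = 4

4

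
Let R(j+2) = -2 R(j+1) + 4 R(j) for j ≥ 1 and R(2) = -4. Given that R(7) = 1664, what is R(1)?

2

Let R(1) = v.
R(3) = 8 + 4v
R(4) = -32 - 8v
R(5) = 96 + 32v
R(6) = -320 - 96v
R(7) = 1024 + 320v
So 1024 + 320v = 1664, giving v = 2.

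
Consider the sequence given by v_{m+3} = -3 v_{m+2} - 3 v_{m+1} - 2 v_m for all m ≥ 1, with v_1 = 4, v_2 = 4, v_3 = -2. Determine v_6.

v_4 = -3·(-2) - 3·4 - 2·4 = -14
v_5 = -3·(-14) - 3·(-2) - 2·4 = 40
v_6 = -3·40 - 3·(-14) - 2·(-2) = -74

-74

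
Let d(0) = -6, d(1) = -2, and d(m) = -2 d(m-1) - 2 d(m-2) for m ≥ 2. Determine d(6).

d(2) = -2*(-2) - 2*(-6) = 16
d(3) = -2*16 - 2*(-2) = -28
d(4) = -2*(-28) - 2*16 = 24
d(5) = -2*24 - 2*(-28) = 8
d(6) = -2*8 - 2*24 = -64

-64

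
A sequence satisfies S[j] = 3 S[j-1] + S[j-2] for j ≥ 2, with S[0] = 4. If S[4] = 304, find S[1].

Let S[1] = z.
S[2] = 4 + 3z
S[3] = 12 + 10z
S[4] = 40 + 33z
So 40 + 33z = 304, giving z = 8.

8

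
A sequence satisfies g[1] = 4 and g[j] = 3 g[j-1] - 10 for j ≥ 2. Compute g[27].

-2541865828324

The fixed point is -10/(1 - 3) = 5, so g[j] - 5 = 3(g[j-1] - 5).
Hence g[j] = -1·3^{j-1} + 5.
g[27] = -1·3^{26} + 5 = -1·2541865828329 + 5 = -2541865828324.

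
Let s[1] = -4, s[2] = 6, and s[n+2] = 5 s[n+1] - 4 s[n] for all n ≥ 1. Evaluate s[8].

54606

s[3] = 5(6) - 4(-4) = 46
s[4] = 5(46) - 4(6) = 206
s[5] = 5(206) - 4(46) = 846
s[6] = 5(846) - 4(206) = 3406
s[7] = 5(3406) - 4(846) = 13646
s[8] = 5(13646) - 4(3406) = 54606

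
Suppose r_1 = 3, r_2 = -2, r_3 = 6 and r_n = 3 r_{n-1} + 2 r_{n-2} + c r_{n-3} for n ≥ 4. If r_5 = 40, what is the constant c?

r_4 = 14 + 3c
r_5 = 54 + 7c
So 54 + 7c = 40, giving c = -2.

-2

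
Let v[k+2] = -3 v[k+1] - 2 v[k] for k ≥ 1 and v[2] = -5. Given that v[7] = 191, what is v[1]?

2

Let v[1] = z.
v[3] = 15 - 2z
v[4] = -35 + 6z
v[5] = 75 - 14z
v[6] = -155 + 30z
v[7] = 315 - 62z
So 315 - 62z = 191, giving z = 2.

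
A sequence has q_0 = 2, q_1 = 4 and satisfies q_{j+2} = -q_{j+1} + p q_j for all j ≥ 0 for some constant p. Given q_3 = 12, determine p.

q_2 = -4 + 2p
q_3 = 4 + 2p
So 4 + 2p = 12, giving p = 4.

4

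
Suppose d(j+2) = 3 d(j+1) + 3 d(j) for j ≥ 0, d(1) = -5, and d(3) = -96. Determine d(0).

Let d(0) = v.
d(2) = -15 + 3v
d(3) = -60 + 9v
So -60 + 9v = -96, giving v = -4.

-4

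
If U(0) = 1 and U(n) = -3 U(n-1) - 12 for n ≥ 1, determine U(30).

The fixed point is -12/(1 + 3) = -3, so U(n) + 3 = -3(U(n-1) + 3).
Hence U(n) = 4·(-3)^n - 3.
U(30) = 4·(-3)^{30} - 3 = 4·205891132094649 - 3 = 823564528378593.

823564528378593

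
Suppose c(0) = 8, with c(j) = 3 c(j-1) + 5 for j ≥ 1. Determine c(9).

c(1) = 3(8) + 5 = 29
c(2) = 3(29) + 5 = 92
c(3) = 3(92) + 5 = 281
c(4) = 3(281) + 5 = 848
c(5) = 3(848) + 5 = 2549
c(6) = 3(2549) + 5 = 7652
c(7) = 3(7652) + 5 = 22961
c(8) = 3(22961) + 5 = 68888
c(9) = 3(68888) + 5 = 206669

206669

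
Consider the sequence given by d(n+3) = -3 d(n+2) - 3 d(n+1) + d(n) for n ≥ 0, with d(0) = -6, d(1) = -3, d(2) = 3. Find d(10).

d(3) = -3·3 - 3·(-3) + (-6) = -6
d(4) = -3·(-6) - 3·3 + (-3) = 6
d(5) = -3·6 - 3·(-6) + 3 = 3
d(6) = -3·3 - 3·6 + (-6) = -33
d(7) = -3·(-33) - 3·3 + 6 = 96
d(8) = -3·96 - 3·(-33) + 3 = -186
d(9) = -3·(-186) - 3·96 + (-33) = 237
d(10) = -3·237 - 3·(-186) + 96 = -57

-57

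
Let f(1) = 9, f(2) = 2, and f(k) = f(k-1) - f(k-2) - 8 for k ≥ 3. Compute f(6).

-1

f(3) = 2 - 9 - 8 = -15
f(4) = (-15) - 2 - 8 = -25
f(5) = (-25) - (-15) - 8 = -18
f(6) = (-18) - (-25) - 8 = -1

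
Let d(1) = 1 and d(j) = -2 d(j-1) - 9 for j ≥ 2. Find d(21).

4194301

The fixed point is -9/(1 + 2) = -3, so d(j) + 3 = -2(d(j-1) + 3).
Hence d(j) = 4·(-2)^{j-1} - 3.
d(21) = 4·(-2)^{20} - 3 = 4·1048576 - 3 = 4194301.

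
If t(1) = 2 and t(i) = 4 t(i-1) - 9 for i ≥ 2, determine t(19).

-68719476733

The fixed point is -9/(1 - 4) = 3, so t(i) - 3 = 4(t(i-1) - 3).
Hence t(i) = -1·4^{i-1} + 3.
t(19) = -1·4^{18} + 3 = -1·68719476736 + 3 = -68719476733.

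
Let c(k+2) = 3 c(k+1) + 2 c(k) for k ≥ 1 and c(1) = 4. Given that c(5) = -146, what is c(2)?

Let c(2) = z.
c(3) = 8 + 3z
c(4) = 24 + 11z
c(5) = 88 + 39z
So 88 + 39z = -146, giving z = -6.

-6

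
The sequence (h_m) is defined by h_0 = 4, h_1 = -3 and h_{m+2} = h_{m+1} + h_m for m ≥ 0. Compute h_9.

h_2 = (-3) + 4 = 1
h_3 = 1 + (-3) = -2
h_4 = (-2) + 1 = -1
h_5 = (-1) + (-2) = -3
h_6 = (-3) + (-1) = -4
h_7 = (-4) + (-3) = -7
h_8 = (-7) + (-4) = -11
h_9 = (-11) + (-7) = -18

-18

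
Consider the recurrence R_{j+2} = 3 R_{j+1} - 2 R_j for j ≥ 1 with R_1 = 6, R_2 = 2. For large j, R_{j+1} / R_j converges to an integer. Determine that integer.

2

The characteristic equation is r^2 - 3r + 2 = 0, which factors as (r - 2)(r - 1) = 0.
So the roots are 2 and 1. Since |2| > |1| and the coefficient of 2^j is non-zero, the ratio tends to 2.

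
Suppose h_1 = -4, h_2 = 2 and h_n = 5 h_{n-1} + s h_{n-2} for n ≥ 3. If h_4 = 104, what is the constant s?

-3

h_3 = 10 - 4s
h_4 = 50 - 18s
So 50 - 18s = 104, giving s = -3.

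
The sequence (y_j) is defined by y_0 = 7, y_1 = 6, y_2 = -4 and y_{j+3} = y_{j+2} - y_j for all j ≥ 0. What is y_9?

30

y_3 = (-4) - 7 = -11
y_4 = (-11) - 6 = -17
y_5 = (-17) - (-4) = -13
y_6 = (-13) - (-11) = -2
y_7 = (-2) - (-17) = 15
y_8 = 15 - (-13) = 28
y_9 = 28 - (-2) = 30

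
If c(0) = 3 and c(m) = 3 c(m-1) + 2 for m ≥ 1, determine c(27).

The fixed point is 2/(1 - 3) = -1, so c(m) + 1 = 3(c(m-1) + 1).
Hence c(m) = 4·3^m - 1.
c(27) = 4·3^{27} - 1 = 4·7625597484987 - 1 = 30502389939947.

30502389939947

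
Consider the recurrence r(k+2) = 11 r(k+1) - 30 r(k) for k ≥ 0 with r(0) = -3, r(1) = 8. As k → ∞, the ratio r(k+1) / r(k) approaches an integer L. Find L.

6

The characteristic equation is r^2 - 11r + 30 = 0, which factors as (r - 6)(r - 5) = 0.
So the roots are 6 and 5. Since |6| > |5| and the coefficient of 6^k is non-zero, the ratio tends to 6.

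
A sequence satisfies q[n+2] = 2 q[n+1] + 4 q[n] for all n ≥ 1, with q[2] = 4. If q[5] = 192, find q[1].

Let q[1] = v.
q[3] = 8 + 4v
q[4] = 32 + 8v
q[5] = 96 + 32v
So 96 + 32v = 192, giving v = 3.

3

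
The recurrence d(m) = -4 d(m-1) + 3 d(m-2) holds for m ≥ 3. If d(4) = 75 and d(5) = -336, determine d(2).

9

Rearranging, d(m-2) = (d(m) + 4 d(m-1)) / 3.
d(3) = (-336 + 4·75) / 3 = -36/3 = -12
d(2) = (75 + 4·(-12)) / 3 = 27/3 = 9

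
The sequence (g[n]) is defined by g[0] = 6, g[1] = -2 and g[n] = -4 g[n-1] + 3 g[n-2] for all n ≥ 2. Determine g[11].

-24155054

g[2] = -4(-2) + 3(6) = 26
g[3] = -4(26) + 3(-2) = -110
g[4] = -4(-110) + 3(26) = 518
g[5] = -4(518) + 3(-110) = -2402
g[6] = -4(-2402) + 3(518) = 11162
g[7] = -4(11162) + 3(-2402) = -51854
g[8] = -4(-51854) + 3(11162) = 240902
g[9] = -4(240902) + 3(-51854) = -1119170
g[10] = -4(-1119170) + 3(240902) = 5199386
g[11] = -4(5199386) + 3(-1119170) = -24155054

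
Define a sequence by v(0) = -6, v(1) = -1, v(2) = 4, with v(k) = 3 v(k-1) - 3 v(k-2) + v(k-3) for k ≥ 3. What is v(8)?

v(3) = 3·4 - 3·(-1) + (-6) = 9
v(4) = 3·9 - 3·4 + (-1) = 14
v(5) = 3·14 - 3·9 + 4 = 19
v(6) = 3·19 - 3·14 + 9 = 24
v(7) = 3·24 - 3·19 + 14 = 29
v(8) = 3·29 - 3·24 + 19 = 34

34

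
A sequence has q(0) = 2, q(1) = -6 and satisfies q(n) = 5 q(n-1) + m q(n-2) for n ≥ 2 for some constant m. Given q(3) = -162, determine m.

q(2) = -30 + 2m
q(3) = -150 + 4m
So -150 + 4m = -162, giving m = -3.

-3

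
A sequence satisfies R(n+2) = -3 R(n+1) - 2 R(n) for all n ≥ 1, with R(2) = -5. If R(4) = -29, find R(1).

Let R(1) = x.
R(3) = 15 - 2x
R(4) = -35 + 6x
So -35 + 6x = -29, giving x = 1.

1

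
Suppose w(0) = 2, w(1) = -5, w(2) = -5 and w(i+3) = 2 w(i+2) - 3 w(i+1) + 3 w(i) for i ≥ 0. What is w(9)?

95

w(3) = 2*(-5) - 3*(-5) + 3*2 = 11
w(4) = 2*11 - 3*(-5) + 3*(-5) = 22
w(5) = 2*22 - 3*11 + 3*(-5) = -4
w(6) = 2*(-4) - 3*22 + 3*11 = -41
w(7) = 2*(-41) - 3*(-4) + 3*22 = -4
w(8) = 2*(-4) - 3*(-41) + 3*(-4) = 103
w(9) = 2*103 - 3*(-4) + 3*(-41) = 95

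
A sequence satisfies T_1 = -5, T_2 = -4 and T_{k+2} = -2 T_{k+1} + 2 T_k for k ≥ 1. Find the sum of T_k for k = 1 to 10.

-627

T_3 = -2·(-4) + 2·(-5) = -2
T_4 = -2·(-2) + 2·(-4) = -4
T_5 = -2·(-4) + 2·(-2) = 4
T_6 = -2·4 + 2·(-4) = -16
T_7 = -2·(-16) + 2·4 = 40
T_8 = -2·40 + 2·(-16) = -112
T_9 = -2·(-112) + 2·40 = 304
T_{10} = -2·304 + 2·(-112) = -832
Sum = (-5) + (-4) + (-2) + (-4) + 4 + (-16) + 40 + (-112) + 304 + (-832) = -627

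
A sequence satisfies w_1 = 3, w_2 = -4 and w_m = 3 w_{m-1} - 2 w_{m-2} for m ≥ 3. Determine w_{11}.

w_3 = 3(-4) - 2(3) = -18
w_4 = 3(-18) - 2(-4) = -46
w_5 = 3(-46) - 2(-18) = -102
w_6 = 3(-102) - 2(-46) = -214
w_7 = 3(-214) - 2(-102) = -438
w_8 = 3(-438) - 2(-214) = -886
w_9 = 3(-886) - 2(-438) = -1782
w_{10} = 3(-1782) - 2(-886) = -3574
w_{11} = 3(-3574) - 2(-1782) = -7158

-7158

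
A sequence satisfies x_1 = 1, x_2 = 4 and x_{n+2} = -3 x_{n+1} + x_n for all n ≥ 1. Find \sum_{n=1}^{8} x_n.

x_3 = -3*4 + 1 = -11
x_4 = -3*(-11) + 4 = 37
x_5 = -3*37 + (-11) = -122
x_6 = -3*(-122) + 37 = 403
x_7 = -3*403 + (-122) = -1331
x_8 = -3*(-1331) + 403 = 4396
Sum = 1 + 4 + (-11) + 37 + (-122) + 403 + (-1331) + 4396 = 3377

3377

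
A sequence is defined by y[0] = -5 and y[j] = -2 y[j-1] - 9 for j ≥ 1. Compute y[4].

y[1] = -2*(-5) - 9 = 1
y[2] = -2*1 - 9 = -11
y[3] = -2*(-11) - 9 = 13
y[4] = -2*13 - 9 = -35

-35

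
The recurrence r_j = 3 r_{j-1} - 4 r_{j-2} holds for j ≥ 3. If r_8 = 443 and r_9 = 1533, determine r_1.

6

Rearranging, r_{j-2} = (r_j - 3 r_{j-1}) / -4.
r_7 = (1533 - 3(443)) / -4 = 204/-4 = -51
r_6 = (443 - 3(-51)) / -4 = 596/-4 = -149
r_5 = (-51 - 3(-149)) / -4 = 396/-4 = -99
r_4 = (-149 - 3(-99)) / -4 = 148/-4 = -37
r_3 = (-99 - 3(-37)) / -4 = 12/-4 = -3
r_2 = (-37 - 3(-3)) / -4 = -28/-4 = 7
r_1 = (-3 - 3(7)) / -4 = -24/-4 = 6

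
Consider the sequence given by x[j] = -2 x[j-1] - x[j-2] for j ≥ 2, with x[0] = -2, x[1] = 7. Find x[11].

57

x[2] = -2·7 - (-2) = -12
x[3] = -2·(-12) - 7 = 17
x[4] = -2·17 - (-12) = -22
x[5] = -2·(-22) - 17 = 27
x[6] = -2·27 - (-22) = -32
x[7] = -2·(-32) - 27 = 37
x[8] = -2·37 - (-32) = -42
x[9] = -2·(-42) - 37 = 47
x[10] = -2·47 - (-42) = -52
x[11] = -2·(-52) - 47 = 57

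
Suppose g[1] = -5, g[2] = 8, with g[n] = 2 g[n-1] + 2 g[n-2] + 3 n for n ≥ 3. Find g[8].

3446

g[3] = 2(8) + 2(-5) + 9 = 15
g[4] = 2(15) + 2(8) + 12 = 58
g[5] = 2(58) + 2(15) + 15 = 161
g[6] = 2(161) + 2(58) + 18 = 456
g[7] = 2(456) + 2(161) + 21 = 1255
g[8] = 2(1255) + 2(456) + 24 = 3446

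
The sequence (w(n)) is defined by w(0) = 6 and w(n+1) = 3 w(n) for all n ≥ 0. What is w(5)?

w(1) = 3*6 = 18
w(2) = 3*18 = 54
w(3) = 3*54 = 162
w(4) = 3*162 = 486
w(5) = 3*486 = 1458

1458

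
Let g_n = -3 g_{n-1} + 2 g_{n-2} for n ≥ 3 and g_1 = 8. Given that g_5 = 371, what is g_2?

-5

Let g_2 = x.
g_3 = 16 - 3x
g_4 = -48 + 11x
g_5 = 176 - 39x
So 176 - 39x = 371, giving x = -5.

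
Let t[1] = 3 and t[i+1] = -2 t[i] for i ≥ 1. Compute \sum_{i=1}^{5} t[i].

33

t[2] = -2·3 = -6
t[3] = -2·(-6) = 12
t[4] = -2·12 = -24
t[5] = -2·(-24) = 48
Sum = 3 + (-6) + 12 + (-24) + 48 = 33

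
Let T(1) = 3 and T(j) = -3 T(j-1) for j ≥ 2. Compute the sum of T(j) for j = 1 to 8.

T(2) = -3(3) = -9
T(3) = -3(-9) = 27
T(4) = -3(27) = -81
T(5) = -3(-81) = 243
T(6) = -3(243) = -729
T(7) = -3(-729) = 2187
T(8) = -3(2187) = -6561
Sum = 3 + (-9) + 27 + (-81) + 243 + (-729) + 2187 + (-6561) = -4920

-4920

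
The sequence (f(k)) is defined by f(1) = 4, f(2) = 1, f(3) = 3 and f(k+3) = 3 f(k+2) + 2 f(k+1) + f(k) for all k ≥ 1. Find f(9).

f(4) = 3(3) + 2(1) + 4 = 15
f(5) = 3(15) + 2(3) + 1 = 52
f(6) = 3(52) + 2(15) + 3 = 189
f(7) = 3(189) + 2(52) + 15 = 686
f(8) = 3(686) + 2(189) + 52 = 2488
f(9) = 3(2488) + 2(686) + 189 = 9025

9025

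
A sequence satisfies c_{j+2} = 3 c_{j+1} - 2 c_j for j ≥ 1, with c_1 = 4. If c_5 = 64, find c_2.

8

Let c_2 = v.
c_3 = -8 + 3v
c_4 = -24 + 7v
c_5 = -56 + 15v
So -56 + 15v = 64, giving v = 8.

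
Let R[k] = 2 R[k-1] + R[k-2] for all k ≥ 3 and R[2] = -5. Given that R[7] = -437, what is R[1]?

-3

Let R[1] = x.
R[3] = -10 + x
R[4] = -25 + 2x
R[5] = -60 + 5x
R[6] = -145 + 12x
R[7] = -350 + 29x
So -350 + 29x = -437, giving x = -3.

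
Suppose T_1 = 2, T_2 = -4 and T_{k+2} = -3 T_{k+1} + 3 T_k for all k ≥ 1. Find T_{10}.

-197154

T_3 = -3*(-4) + 3*2 = 18
T_4 = -3*18 + 3*(-4) = -66
T_5 = -3*(-66) + 3*18 = 252
T_6 = -3*252 + 3*(-66) = -954
T_7 = -3*(-954) + 3*252 = 3618
T_8 = -3*3618 + 3*(-954) = -13716
T_9 = -3*(-13716) + 3*3618 = 52002
T_{10} = -3*52002 + 3*(-13716) = -197154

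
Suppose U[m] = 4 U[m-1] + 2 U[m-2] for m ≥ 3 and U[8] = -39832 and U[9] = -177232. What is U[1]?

3

Rearranging, U[m-2] = (U[m] - 4 U[m-1]) / 2.
U[7] = (-177232 - 4·(-39832)) / 2 = -17904/2 = -8952
U[6] = (-39832 - 4·(-8952)) / 2 = -4024/2 = -2012
U[5] = (-8952 - 4·(-2012)) / 2 = -904/2 = -452
U[4] = (-2012 - 4·(-452)) / 2 = -204/2 = -102
U[3] = (-452 - 4·(-102)) / 2 = -44/2 = -22
U[2] = (-102 - 4·(-22)) / 2 = -14/2 = -7
U[1] = (-22 - 4·(-7)) / 2 = 6/2 = 3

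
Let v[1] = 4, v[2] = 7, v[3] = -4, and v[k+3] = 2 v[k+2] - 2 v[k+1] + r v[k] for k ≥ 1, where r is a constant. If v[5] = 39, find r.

5

v[4] = -22 + 4r
v[5] = -36 + 15r
So -36 + 15r = 39, giving r = 5.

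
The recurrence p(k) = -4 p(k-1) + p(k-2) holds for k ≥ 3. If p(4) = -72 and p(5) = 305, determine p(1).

Rearranging, p(k-2) = p(k) + 4 p(k-1).
p(3) = 305 + 4·(-72) = 17
p(2) = -72 + 4·17 = -4
p(1) = 17 + 4·(-4) = 1

1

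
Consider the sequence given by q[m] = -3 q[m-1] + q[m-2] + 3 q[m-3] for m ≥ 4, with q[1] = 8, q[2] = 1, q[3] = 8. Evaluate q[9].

q[4] = -3(8) + 1 + 3(8) = 1
q[5] = -3(1) + 8 + 3(1) = 8
q[6] = -3(8) + 1 + 3(8) = 1
q[7] = -3(1) + 8 + 3(1) = 8
q[8] = -3(8) + 1 + 3(8) = 1
q[9] = -3(1) + 8 + 3(1) = 8

8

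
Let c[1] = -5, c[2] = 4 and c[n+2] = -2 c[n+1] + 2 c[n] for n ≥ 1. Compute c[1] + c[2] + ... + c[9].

c[3] = -2*4 + 2*(-5) = -18
c[4] = -2*(-18) + 2*4 = 44
c[5] = -2*44 + 2*(-18) = -124
c[6] = -2*(-124) + 2*44 = 336
c[7] = -2*336 + 2*(-124) = -920
c[8] = -2*(-920) + 2*336 = 2512
c[9] = -2*2512 + 2*(-920) = -6864
Sum = (-5) + 4 + (-18) + 44 + (-124) + 336 + (-920) + 2512 + (-6864) = -5035

-5035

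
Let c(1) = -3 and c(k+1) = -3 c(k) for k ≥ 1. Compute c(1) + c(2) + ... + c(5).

-183

c(2) = -3·(-3) = 9
c(3) = -3·9 = -27
c(4) = -3·(-27) = 81
c(5) = -3·81 = -243
Sum = (-3) + 9 + (-27) + 81 + (-243) = -183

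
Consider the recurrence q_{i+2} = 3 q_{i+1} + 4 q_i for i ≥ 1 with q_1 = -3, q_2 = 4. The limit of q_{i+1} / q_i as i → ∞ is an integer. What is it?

4

The characteristic equation is r^2 - 3r - 4 = 0, which factors as (r - 4)(r + 1) = 0.
So the roots are 4 and -1. Since |4| > |-1| and the coefficient of 4^i is non-zero, the ratio tends to 4.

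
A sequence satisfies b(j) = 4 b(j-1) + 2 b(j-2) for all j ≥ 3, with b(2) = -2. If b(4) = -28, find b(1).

1

Let b(1) = y.
b(3) = -8 + 2y
b(4) = -36 + 8y
So -36 + 8y = -28, giving y = 1.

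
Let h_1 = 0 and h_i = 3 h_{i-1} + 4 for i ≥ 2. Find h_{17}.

The fixed point is 4/(1 - 3) = -2, so h_i + 2 = 3(h_{i-1} + 2).
Hence h_i = 2·3^{i-1} - 2.
h_{17} = 2·3^{16} - 2 = 2·43046721 - 2 = 86093440.

86093440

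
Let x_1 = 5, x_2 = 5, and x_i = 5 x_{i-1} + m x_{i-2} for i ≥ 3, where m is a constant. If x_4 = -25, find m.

x_3 = 25 + 5m
x_4 = 125 + 30m
So 125 + 30m = -25, giving m = -5.

-5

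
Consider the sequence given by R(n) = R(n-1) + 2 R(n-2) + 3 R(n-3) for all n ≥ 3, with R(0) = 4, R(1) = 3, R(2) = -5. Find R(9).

R(3) = (-5) + 2·3 + 3·4 = 13
R(4) = 13 + 2·(-5) + 3·3 = 12
R(5) = 12 + 2·13 + 3·(-5) = 23
R(6) = 23 + 2·12 + 3·13 = 86
R(7) = 86 + 2·23 + 3·12 = 168
R(8) = 168 + 2·86 + 3·23 = 409
R(9) = 409 + 2·168 + 3·86 = 1003

1003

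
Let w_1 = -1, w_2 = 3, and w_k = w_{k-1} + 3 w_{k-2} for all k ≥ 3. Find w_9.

360

w_3 = 3 + 3(-1) = 0
w_4 = 0 + 3(3) = 9
w_5 = 9 + 3(0) = 9
w_6 = 9 + 3(9) = 36
w_7 = 36 + 3(9) = 63
w_8 = 63 + 3(36) = 171
w_9 = 171 + 3(63) = 360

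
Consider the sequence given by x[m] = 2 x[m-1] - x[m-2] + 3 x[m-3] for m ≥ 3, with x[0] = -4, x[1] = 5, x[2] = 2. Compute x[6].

-40

x[3] = 2*2 - 5 + 3*(-4) = -13
x[4] = 2*(-13) - 2 + 3*5 = -13
x[5] = 2*(-13) - (-13) + 3*2 = -7
x[6] = 2*(-7) - (-13) + 3*(-13) = -40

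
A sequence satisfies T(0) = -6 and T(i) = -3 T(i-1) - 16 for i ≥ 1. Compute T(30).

The fixed point is -16/(1 + 3) = -4, so T(i) + 4 = -3(T(i-1) + 4).
Hence T(i) = -2·(-3)^i - 4.
T(30) = -2·(-3)^{30} - 4 = -2·205891132094649 - 4 = -411782264189302.

-411782264189302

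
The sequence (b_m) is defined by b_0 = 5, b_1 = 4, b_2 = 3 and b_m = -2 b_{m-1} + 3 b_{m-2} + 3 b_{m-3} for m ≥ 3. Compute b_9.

5145

b_3 = -2*3 + 3*4 + 3*5 = 21
b_4 = -2*21 + 3*3 + 3*4 = -21
b_5 = -2*(-21) + 3*21 + 3*3 = 114
b_6 = -2*114 + 3*(-21) + 3*21 = -228
b_7 = -2*(-228) + 3*114 + 3*(-21) = 735
b_8 = -2*735 + 3*(-228) + 3*114 = -1812
b_9 = -2*(-1812) + 3*735 + 3*(-228) = 5145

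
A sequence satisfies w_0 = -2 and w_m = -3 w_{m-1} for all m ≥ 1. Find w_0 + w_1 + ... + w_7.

3280

w_1 = -3·(-2) = 6
w_2 = -3·6 = -18
w_3 = -3·(-18) = 54
w_4 = -3·54 = -162
w_5 = -3·(-162) = 486
w_6 = -3·486 = -1458
w_7 = -3·(-1458) = 4374
Sum = (-2) + 6 + (-18) + 54 + (-162) + 486 + (-1458) + 4374 = 3280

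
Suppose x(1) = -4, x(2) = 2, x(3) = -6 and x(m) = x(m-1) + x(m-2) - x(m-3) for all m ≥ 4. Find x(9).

x(4) = (-6) + 2 - (-4) = 0
x(5) = 0 + (-6) - 2 = -8
x(6) = (-8) + 0 - (-6) = -2
x(7) = (-2) + (-8) - 0 = -10
x(8) = (-10) + (-2) - (-8) = -4
x(9) = (-4) + (-10) - (-2) = -12

-12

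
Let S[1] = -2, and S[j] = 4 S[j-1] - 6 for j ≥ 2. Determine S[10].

-1048574

S[2] = 4*(-2) - 6 = -14
S[3] = 4*(-14) - 6 = -62
S[4] = 4*(-62) - 6 = -254
S[5] = 4*(-254) - 6 = -1022
S[6] = 4*(-1022) - 6 = -4094
S[7] = 4*(-4094) - 6 = -16382
S[8] = 4*(-16382) - 6 = -65534
S[9] = 4*(-65534) - 6 = -262142
S[10] = 4*(-262142) - 6 = -1048574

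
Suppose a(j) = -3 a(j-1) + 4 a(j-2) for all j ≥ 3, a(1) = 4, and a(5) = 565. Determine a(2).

-7

Let a(2) = w.
a(3) = 16 - 3w
a(4) = -48 + 13w
a(5) = 208 - 51w
So 208 - 51w = 565, giving w = -7.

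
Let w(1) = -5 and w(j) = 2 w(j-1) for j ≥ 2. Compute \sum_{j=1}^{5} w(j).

-155

w(2) = 2(-5) = -10
w(3) = 2(-10) = -20
w(4) = 2(-20) = -40
w(5) = 2(-40) = -80
Sum = (-5) + (-10) + (-20) + (-40) + (-80) = -155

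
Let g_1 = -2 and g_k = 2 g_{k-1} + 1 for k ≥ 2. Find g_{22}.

The fixed point is 1/(1 - 2) = -1, so g_k + 1 = 2(g_{k-1} + 1).
Hence g_k = -1·2^{k-1} - 1.
g_{22} = -1·2^{21} - 1 = -1·2097152 - 1 = -2097153.

-2097153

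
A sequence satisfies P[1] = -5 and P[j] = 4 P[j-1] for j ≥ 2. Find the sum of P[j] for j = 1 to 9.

P[2] = 4·(-5) = -20
P[3] = 4·(-20) = -80
P[4] = 4·(-80) = -320
P[5] = 4·(-320) = -1280
P[6] = 4·(-1280) = -5120
P[7] = 4·(-5120) = -20480
P[8] = 4·(-20480) = -81920
P[9] = 4·(-81920) = -327680
Sum = (-5) + (-20) + (-80) + (-320) + (-1280) + (-5120) + (-20480) + (-81920) + (-327680) = -436905

-436905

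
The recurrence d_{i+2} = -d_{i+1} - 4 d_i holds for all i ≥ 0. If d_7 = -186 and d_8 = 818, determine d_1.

Rearranging, d_{i-2} = (d_i + d_{i-1}) / -4.
d_6 = (818 + (-186)) / -4 = 632/-4 = -158
d_5 = (-186 + (-158)) / -4 = -344/-4 = 86
d_4 = (-158 + 86) / -4 = -72/-4 = 18
d_3 = (86 + 18) / -4 = 104/-4 = -26
d_2 = (18 + (-26)) / -4 = -8/-4 = 2
d_1 = (-26 + 2) / -4 = -24/-4 = 6

6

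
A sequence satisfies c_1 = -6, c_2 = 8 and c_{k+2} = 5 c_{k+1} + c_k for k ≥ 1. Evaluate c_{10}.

c_3 = 5·8 + (-6) = 34
c_4 = 5·34 + 8 = 178
c_5 = 5·178 + 34 = 924
c_6 = 5·924 + 178 = 4798
c_7 = 5·4798 + 924 = 24914
c_8 = 5·24914 + 4798 = 129368
c_9 = 5·129368 + 24914 = 671754
c_{10} = 5·671754 + 129368 = 3488138

3488138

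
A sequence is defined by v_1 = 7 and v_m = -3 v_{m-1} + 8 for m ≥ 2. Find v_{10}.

-98413

v_2 = -3*7 + 8 = -13
v_3 = -3*(-13) + 8 = 47
v_4 = -3*47 + 8 = -133
v_5 = -3*(-133) + 8 = 407
v_6 = -3*407 + 8 = -1213
v_7 = -3*(-1213) + 8 = 3647
v_8 = -3*3647 + 8 = -10933
v_9 = -3*(-10933) + 8 = 32807
v_{10} = -3*32807 + 8 = -98413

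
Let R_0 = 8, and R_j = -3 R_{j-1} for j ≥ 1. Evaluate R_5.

-1944

R_1 = -3·8 = -24
R_2 = -3·(-24) = 72
R_3 = -3·72 = -216
R_4 = -3·(-216) = 648
R_5 = -3·648 = -1944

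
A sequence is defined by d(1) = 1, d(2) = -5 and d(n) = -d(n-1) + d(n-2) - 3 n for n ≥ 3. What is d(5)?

d(3) = -(-5) + 1 - 9 = -3
d(4) = -(-3) + (-5) - 12 = -14
d(5) = -(-14) + (-3) - 15 = -4

-4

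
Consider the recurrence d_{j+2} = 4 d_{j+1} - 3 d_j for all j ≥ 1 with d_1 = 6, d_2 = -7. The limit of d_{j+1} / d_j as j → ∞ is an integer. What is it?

The characteristic equation is r^2 - 4r + 3 = 0, which factors as (r - 3)(r - 1) = 0.
So the roots are 3 and 1. Since |3| > |1| and the coefficient of 3^j is non-zero, the ratio tends to 3.

3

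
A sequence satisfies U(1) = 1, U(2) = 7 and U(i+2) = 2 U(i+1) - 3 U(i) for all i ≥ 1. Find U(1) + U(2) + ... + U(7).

U(3) = 2(7) - 3(1) = 11
U(4) = 2(11) - 3(7) = 1
U(5) = 2(1) - 3(11) = -31
U(6) = 2(-31) - 3(1) = -65
U(7) = 2(-65) - 3(-31) = -37
Sum = 1 + 7 + 11 + 1 + (-31) + (-65) + (-37) = -113

-113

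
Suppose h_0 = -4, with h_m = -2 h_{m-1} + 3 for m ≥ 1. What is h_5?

161

h_1 = -2·(-4) + 3 = 11
h_2 = -2·11 + 3 = -19
h_3 = -2·(-19) + 3 = 41
h_4 = -2·41 + 3 = -79
h_5 = -2·(-79) + 3 = 161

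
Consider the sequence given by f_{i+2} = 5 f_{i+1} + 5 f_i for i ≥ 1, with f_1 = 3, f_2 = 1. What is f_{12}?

f_3 = 5·1 + 5·3 = 20
f_4 = 5·20 + 5·1 = 105
f_5 = 5·105 + 5·20 = 625
f_6 = 5·625 + 5·105 = 3650
f_7 = 5·3650 + 5·625 = 21375
f_8 = 5·21375 + 5·3650 = 125125
f_9 = 5·125125 + 5·21375 = 732500
f_{10} = 5·732500 + 5·125125 = 4288125
f_{11} = 5·4288125 + 5·732500 = 25103125
f_{12} = 5·25103125 + 5·4288125 = 146956250

146956250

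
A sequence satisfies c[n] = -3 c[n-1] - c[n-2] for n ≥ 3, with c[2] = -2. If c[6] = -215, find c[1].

-5

Let c[1] = x.
c[3] = 6 - x
c[4] = -16 + 3x
c[5] = 42 - 8x
c[6] = -110 + 21x
So -110 + 21x = -215, giving x = -5.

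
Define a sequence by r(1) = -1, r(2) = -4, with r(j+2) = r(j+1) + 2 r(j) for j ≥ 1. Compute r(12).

-3414

r(3) = (-4) + 2*(-1) = -6
r(4) = (-6) + 2*(-4) = -14
r(5) = (-14) + 2*(-6) = -26
r(6) = (-26) + 2*(-14) = -54
r(7) = (-54) + 2*(-26) = -106
r(8) = (-106) + 2*(-54) = -214
r(9) = (-214) + 2*(-106) = -426
r(10) = (-426) + 2*(-214) = -854
r(11) = (-854) + 2*(-426) = -1706
r(12) = (-1706) + 2*(-854) = -3414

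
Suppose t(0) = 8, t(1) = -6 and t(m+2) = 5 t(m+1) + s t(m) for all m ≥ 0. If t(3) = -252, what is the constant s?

t(2) = -30 + 8s
t(3) = -150 + 34s
So -150 + 34s = -252, giving s = -3.

-3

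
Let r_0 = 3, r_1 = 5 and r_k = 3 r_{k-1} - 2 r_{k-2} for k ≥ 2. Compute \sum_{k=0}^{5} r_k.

132

r_2 = 3·5 - 2·3 = 9
r_3 = 3·9 - 2·5 = 17
r_4 = 3·17 - 2·9 = 33
r_5 = 3·33 - 2·17 = 65
Sum = 3 + 5 + 9 + 17 + 33 + 65 = 132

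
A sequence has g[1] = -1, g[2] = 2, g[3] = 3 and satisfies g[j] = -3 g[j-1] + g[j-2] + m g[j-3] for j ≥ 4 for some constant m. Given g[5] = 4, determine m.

-4

g[4] = -7 - m
g[5] = 24 + 5m
So 24 + 5m = 4, giving m = -4.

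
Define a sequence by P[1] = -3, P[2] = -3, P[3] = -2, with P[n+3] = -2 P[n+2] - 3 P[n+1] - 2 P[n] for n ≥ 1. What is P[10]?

135

P[4] = -2·(-2) - 3·(-3) - 2·(-3) = 19
P[5] = -2·19 - 3·(-2) - 2·(-3) = -26
P[6] = -2·(-26) - 3·19 - 2·(-2) = -1
P[7] = -2·(-1) - 3·(-26) - 2·19 = 42
P[8] = -2·42 - 3·(-1) - 2·(-26) = -29
P[9] = -2·(-29) - 3·42 - 2·(-1) = -66
P[10] = -2·(-66) - 3·(-29) - 2·42 = 135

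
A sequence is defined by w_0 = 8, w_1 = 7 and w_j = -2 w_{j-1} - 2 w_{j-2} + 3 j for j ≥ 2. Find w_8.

122

w_2 = -2*7 - 2*8 + 6 = -24
w_3 = -2*(-24) - 2*7 + 9 = 43
w_4 = -2*43 - 2*(-24) + 12 = -26
w_5 = -2*(-26) - 2*43 + 15 = -19
w_6 = -2*(-19) - 2*(-26) + 18 = 108
w_7 = -2*108 - 2*(-19) + 21 = -157
w_8 = -2*(-157) - 2*108 + 24 = 122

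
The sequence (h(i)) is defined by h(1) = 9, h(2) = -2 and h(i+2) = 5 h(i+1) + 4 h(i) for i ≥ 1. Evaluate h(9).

h(3) = 5*(-2) + 4*9 = 26
h(4) = 5*26 + 4*(-2) = 122
h(5) = 5*122 + 4*26 = 714
h(6) = 5*714 + 4*122 = 4058
h(7) = 5*4058 + 4*714 = 23146
h(8) = 5*23146 + 4*4058 = 131962
h(9) = 5*131962 + 4*23146 = 752394

752394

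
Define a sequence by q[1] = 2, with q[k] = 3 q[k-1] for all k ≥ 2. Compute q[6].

q[2] = 3*2 = 6
q[3] = 3*6 = 18
q[4] = 3*18 = 54
q[5] = 3*54 = 162
q[6] = 3*162 = 486

486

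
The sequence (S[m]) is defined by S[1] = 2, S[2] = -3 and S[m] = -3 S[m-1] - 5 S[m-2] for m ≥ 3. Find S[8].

-507

S[3] = -3·(-3) - 5·2 = -1
S[4] = -3·(-1) - 5·(-3) = 18
S[5] = -3·18 - 5·(-1) = -49
S[6] = -3·(-49) - 5·18 = 57
S[7] = -3·57 - 5·(-49) = 74
S[8] = -3·74 - 5·57 = -507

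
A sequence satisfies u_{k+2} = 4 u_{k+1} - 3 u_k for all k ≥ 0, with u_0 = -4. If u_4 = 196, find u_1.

Let u_1 = y.
u_2 = 12 + 4y
u_3 = 48 + 13y
u_4 = 156 + 40y
So 156 + 40y = 196, giving y = 1.

1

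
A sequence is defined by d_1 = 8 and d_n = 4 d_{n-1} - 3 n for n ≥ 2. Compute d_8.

92852

d_2 = 4*8 - 6 = 26
d_3 = 4*26 - 9 = 95
d_4 = 4*95 - 12 = 368
d_5 = 4*368 - 15 = 1457
d_6 = 4*1457 - 18 = 5810
d_7 = 4*5810 - 21 = 23219
d_8 = 4*23219 - 24 = 92852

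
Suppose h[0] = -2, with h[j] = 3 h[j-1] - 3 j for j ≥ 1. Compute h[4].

h[1] = 3·(-2) - 3 = -9
h[2] = 3·(-9) - 6 = -33
h[3] = 3·(-33) - 9 = -108
h[4] = 3·(-108) - 12 = -336

-336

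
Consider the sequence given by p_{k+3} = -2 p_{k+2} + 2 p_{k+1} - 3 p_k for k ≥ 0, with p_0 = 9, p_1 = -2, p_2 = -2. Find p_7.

-1514

p_3 = -2·(-2) + 2·(-2) - 3·9 = -27
p_4 = -2·(-27) + 2·(-2) - 3·(-2) = 56
p_5 = -2·56 + 2·(-27) - 3·(-2) = -160
p_6 = -2·(-160) + 2·56 - 3·(-27) = 513
p_7 = -2·513 + 2·(-160) - 3·56 = -1514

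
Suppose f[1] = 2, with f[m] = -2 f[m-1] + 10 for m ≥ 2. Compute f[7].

-82

f[2] = -2*2 + 10 = 6
f[3] = -2*6 + 10 = -2
f[4] = -2*(-2) + 10 = 14
f[5] = -2*14 + 10 = -18
f[6] = -2*(-18) + 10 = 46
f[7] = -2*46 + 10 = -82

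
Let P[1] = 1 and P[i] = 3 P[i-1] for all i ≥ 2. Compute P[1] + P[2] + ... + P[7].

P[2] = 3·1 = 3
P[3] = 3·3 = 9
P[4] = 3·9 = 27
P[5] = 3·27 = 81
P[6] = 3·81 = 243
P[7] = 3·243 = 729
Sum = 1 + 3 + 9 + 27 + 81 + 243 + 729 = 1093

1093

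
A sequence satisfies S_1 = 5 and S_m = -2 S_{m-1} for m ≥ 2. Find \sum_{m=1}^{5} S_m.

S_2 = -2·5 = -10
S_3 = -2·(-10) = 20
S_4 = -2·20 = -40
S_5 = -2·(-40) = 80
Sum = 5 + (-10) + 20 + (-40) + 80 = 55

55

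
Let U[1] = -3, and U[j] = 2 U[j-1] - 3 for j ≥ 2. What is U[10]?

U[2] = 2*(-3) - 3 = -9
U[3] = 2*(-9) - 3 = -21
U[4] = 2*(-21) - 3 = -45
U[5] = 2*(-45) - 3 = -93
U[6] = 2*(-93) - 3 = -189
U[7] = 2*(-189) - 3 = -381
U[8] = 2*(-381) - 3 = -765
U[9] = 2*(-765) - 3 = -1533
U[10] = 2*(-1533) - 3 = -3069

-3069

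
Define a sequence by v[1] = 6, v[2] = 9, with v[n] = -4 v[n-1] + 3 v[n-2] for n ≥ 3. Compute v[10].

v[3] = -4*9 + 3*6 = -18
v[4] = -4*(-18) + 3*9 = 99
v[5] = -4*99 + 3*(-18) = -450
v[6] = -4*(-450) + 3*99 = 2097
v[7] = -4*2097 + 3*(-450) = -9738
v[8] = -4*(-9738) + 3*2097 = 45243
v[9] = -4*45243 + 3*(-9738) = -210186
v[10] = -4*(-210186) + 3*45243 = 976473

976473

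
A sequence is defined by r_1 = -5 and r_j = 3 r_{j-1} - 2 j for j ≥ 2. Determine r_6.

-1815

r_2 = 3(-5) - 4 = -19
r_3 = 3(-19) - 6 = -63
r_4 = 3(-63) - 8 = -197
r_5 = 3(-197) - 10 = -601
r_6 = 3(-601) - 12 = -1815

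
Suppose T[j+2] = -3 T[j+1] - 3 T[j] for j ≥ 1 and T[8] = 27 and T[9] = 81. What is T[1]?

2

Rearranging, T[j-2] = (T[j] + 3 T[j-1]) / -3.
T[7] = (81 + 3*27) / -3 = 162/-3 = -54
T[6] = (27 + 3*(-54)) / -3 = -135/-3 = 45
T[5] = (-54 + 3*45) / -3 = 81/-3 = -27
T[4] = (45 + 3*(-27)) / -3 = -36/-3 = 12
T[3] = (-27 + 3*12) / -3 = 9/-3 = -3
T[2] = (12 + 3*(-3)) / -3 = 3/-3 = -1
T[1] = (-3 + 3*(-1)) / -3 = -6/-3 = 2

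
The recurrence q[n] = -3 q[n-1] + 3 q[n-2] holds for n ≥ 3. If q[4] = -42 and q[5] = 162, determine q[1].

Rearranging, q[n-2] = (q[n] + 3 q[n-1]) / 3.
q[3] = (162 + 3·(-42)) / 3 = 36/3 = 12
q[2] = (-42 + 3·12) / 3 = -6/3 = -2
q[1] = (12 + 3·(-2)) / 3 = 6/3 = 2

2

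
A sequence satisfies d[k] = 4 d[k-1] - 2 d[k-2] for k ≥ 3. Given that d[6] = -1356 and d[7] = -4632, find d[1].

Rearranging, d[k-2] = (d[k] - 4 d[k-1]) / -2.
d[5] = (-4632 - 4*(-1356)) / -2 = 792/-2 = -396
d[4] = (-1356 - 4*(-396)) / -2 = 228/-2 = -114
d[3] = (-396 - 4*(-114)) / -2 = 60/-2 = -30
d[2] = (-114 - 4*(-30)) / -2 = 6/-2 = -3
d[1] = (-30 - 4*(-3)) / -2 = -18/-2 = 9

9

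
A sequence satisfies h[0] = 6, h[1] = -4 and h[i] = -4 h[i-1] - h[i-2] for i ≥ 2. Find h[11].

-1350980

h[2] = -4(-4) - 6 = 10
h[3] = -4(10) - (-4) = -36
h[4] = -4(-36) - 10 = 134
h[5] = -4(134) - (-36) = -500
h[6] = -4(-500) - 134 = 1866
h[7] = -4(1866) - (-500) = -6964
h[8] = -4(-6964) - 1866 = 25990
h[9] = -4(25990) - (-6964) = -96996
h[10] = -4(-96996) - 25990 = 361994
h[11] = -4(361994) - (-96996) = -1350980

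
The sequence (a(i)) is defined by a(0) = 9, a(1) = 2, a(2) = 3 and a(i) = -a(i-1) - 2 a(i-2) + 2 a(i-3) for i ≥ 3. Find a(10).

a(3) = -3 - 2·2 + 2·9 = 11
a(4) = -11 - 2·3 + 2·2 = -13
a(5) = -(-13) - 2·11 + 2·3 = -3
a(6) = -(-3) - 2·(-13) + 2·11 = 51
a(7) = -51 - 2·(-3) + 2·(-13) = -71
a(8) = -(-71) - 2·51 + 2·(-3) = -37
a(9) = -(-37) - 2·(-71) + 2·51 = 281
a(10) = -281 - 2·(-37) + 2·(-71) = -349

-349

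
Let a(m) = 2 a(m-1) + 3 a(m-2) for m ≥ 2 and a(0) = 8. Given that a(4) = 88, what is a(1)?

-4

Let a(1) = w.
a(2) = 24 + 2w
a(3) = 48 + 7w
a(4) = 168 + 20w
So 168 + 20w = 88, giving w = -4.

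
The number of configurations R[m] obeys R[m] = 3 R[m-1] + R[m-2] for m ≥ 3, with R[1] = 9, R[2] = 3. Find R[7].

R[3] = 3·3 + 9 = 18
R[4] = 3·18 + 3 = 57
R[5] = 3·57 + 18 = 189
R[6] = 3·189 + 57 = 624
R[7] = 3·624 + 189 = 2061

2061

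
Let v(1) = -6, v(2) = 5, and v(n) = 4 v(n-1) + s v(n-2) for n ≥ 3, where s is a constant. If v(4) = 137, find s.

v(3) = 20 - 6s
v(4) = 80 - 19s
So 80 - 19s = 137, giving s = -3.

-3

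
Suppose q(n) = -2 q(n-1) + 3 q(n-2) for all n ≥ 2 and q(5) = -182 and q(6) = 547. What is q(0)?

Rearranging, q(n-2) = (q(n) + 2 q(n-1)) / 3.
q(4) = (547 + 2*(-182)) / 3 = 183/3 = 61
q(3) = (-182 + 2*61) / 3 = -60/3 = -20
q(2) = (61 + 2*(-20)) / 3 = 21/3 = 7
q(1) = (-20 + 2*7) / 3 = -6/3 = -2
q(0) = (7 + 2*(-2)) / 3 = 3/3 = 1

1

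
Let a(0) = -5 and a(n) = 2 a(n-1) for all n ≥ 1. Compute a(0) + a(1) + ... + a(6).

a(1) = 2*(-5) = -10
a(2) = 2*(-10) = -20
a(3) = 2*(-20) = -40
a(4) = 2*(-40) = -80
a(5) = 2*(-80) = -160
a(6) = 2*(-160) = -320
Sum = (-5) + (-10) + (-20) + (-40) + (-80) + (-160) + (-320) = -635

-635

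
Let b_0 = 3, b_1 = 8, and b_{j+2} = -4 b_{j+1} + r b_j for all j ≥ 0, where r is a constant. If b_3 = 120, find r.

2

b_2 = -32 + 3r
b_3 = 128 - 4r
So 128 - 4r = 120, giving r = 2.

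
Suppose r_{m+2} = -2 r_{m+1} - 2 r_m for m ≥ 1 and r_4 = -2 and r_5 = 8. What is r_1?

Rearranging, r_{m-2} = (r_m + 2 r_{m-1}) / -2.
r_3 = (8 + 2*(-2)) / -2 = 4/-2 = -2
r_2 = (-2 + 2*(-2)) / -2 = -6/-2 = 3
r_1 = (-2 + 2*3) / -2 = 4/-2 = -2

-2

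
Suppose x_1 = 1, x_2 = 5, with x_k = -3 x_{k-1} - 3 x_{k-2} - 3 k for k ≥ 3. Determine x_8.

-177

x_3 = -3*5 - 3*1 - 9 = -27
x_4 = -3*(-27) - 3*5 - 12 = 54
x_5 = -3*54 - 3*(-27) - 15 = -96
x_6 = -3*(-96) - 3*54 - 18 = 108
x_7 = -3*108 - 3*(-96) - 21 = -57
x_8 = -3*(-57) - 3*108 - 24 = -177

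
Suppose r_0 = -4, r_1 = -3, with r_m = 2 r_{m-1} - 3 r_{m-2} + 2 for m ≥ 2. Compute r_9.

549

r_2 = 2*(-3) - 3*(-4) + 2 = 8
r_3 = 2*8 - 3*(-3) + 2 = 27
r_4 = 2*27 - 3*8 + 2 = 32
r_5 = 2*32 - 3*27 + 2 = -15
r_6 = 2*(-15) - 3*32 + 2 = -124
r_7 = 2*(-124) - 3*(-15) + 2 = -201
r_8 = 2*(-201) - 3*(-124) + 2 = -28
r_9 = 2*(-28) - 3*(-201) + 2 = 549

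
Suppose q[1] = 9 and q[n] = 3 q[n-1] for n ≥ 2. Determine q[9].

59049

q[2] = 3(9) = 27
q[3] = 3(27) = 81
q[4] = 3(81) = 243
q[5] = 3(243) = 729
q[6] = 3(729) = 2187
q[7] = 3(2187) = 6561
q[8] = 3(6561) = 19683
q[9] = 3(19683) = 59049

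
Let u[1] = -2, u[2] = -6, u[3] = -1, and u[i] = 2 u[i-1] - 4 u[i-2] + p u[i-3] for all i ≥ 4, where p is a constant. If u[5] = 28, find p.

u[4] = 22 - 2p
u[5] = 48 - 10p
So 48 - 10p = 28, giving p = 2.

2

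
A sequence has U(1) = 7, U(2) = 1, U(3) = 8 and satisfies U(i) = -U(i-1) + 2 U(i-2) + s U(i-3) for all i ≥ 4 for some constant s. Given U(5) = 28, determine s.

-1

U(4) = -6 + 7s
U(5) = 22 - 6s
So 22 - 6s = 28, giving s = -1.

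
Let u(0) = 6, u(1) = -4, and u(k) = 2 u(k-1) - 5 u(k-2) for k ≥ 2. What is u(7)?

u(2) = 2(-4) - 5(6) = -38
u(3) = 2(-38) - 5(-4) = -56
u(4) = 2(-56) - 5(-38) = 78
u(5) = 2(78) - 5(-56) = 436
u(6) = 2(436) - 5(78) = 482
u(7) = 2(482) - 5(436) = -1216

-1216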